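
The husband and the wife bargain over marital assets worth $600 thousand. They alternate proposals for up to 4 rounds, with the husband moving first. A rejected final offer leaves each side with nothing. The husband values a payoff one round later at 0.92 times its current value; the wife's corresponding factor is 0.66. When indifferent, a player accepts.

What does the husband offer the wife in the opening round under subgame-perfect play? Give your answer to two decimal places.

By backward induction:
Round 4 (the wife proposes): rejection yields 0 for the husband; the wife offers 0 and keeps 600.
Round 3 (the husband proposes): the wife can get 600 next round, worth 0.66 × 600 = 396 now, so the husband offers 396, keeping 204.
Round 2 (the wife proposes): the husband can get 204 next round, worth 0.92 × 204 = 187.68 now; the wife offers that and keeps 412.32.
Round 1 (the husband proposes): the wife can get 412.32 next round, worth 0.66 × 412.32 = 272.1312 now; the husband offers that and keeps 327.8688.

272.13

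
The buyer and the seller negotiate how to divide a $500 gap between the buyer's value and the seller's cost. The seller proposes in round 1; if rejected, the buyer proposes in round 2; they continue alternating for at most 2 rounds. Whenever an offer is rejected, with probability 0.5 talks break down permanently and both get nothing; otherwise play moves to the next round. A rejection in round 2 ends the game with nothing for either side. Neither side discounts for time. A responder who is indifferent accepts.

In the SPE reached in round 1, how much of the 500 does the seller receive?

By backward induction:
Round 2 (the buyer proposes): rejection yields 0 for the seller; the buyer offers 0 and keeps 500.
Round 1 (the seller proposes): rejecting gives the buyer an expected 0.5 × 500 = 250. The seller offers 250 and keeps 500 − 250 = 250.

250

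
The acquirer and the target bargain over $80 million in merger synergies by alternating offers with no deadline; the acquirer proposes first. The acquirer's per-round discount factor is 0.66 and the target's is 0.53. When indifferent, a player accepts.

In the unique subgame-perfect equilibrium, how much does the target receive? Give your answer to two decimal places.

22.17

Let x be the acquirer's share when the acquirer proposes and y be the target's share when the target proposes.
The target accepts iff offered ≥ 0.53·y, so x = 80 − 0.53y. Symmetrically y = 80 − 0.66x.
Substituting: x = 80 − 0.53(80 − 0.66x), giving x(1 − 0.66·0.53) = 80(1 − 0.53).
So x = 80 × 0.47 / 0.6502 ≈ 57.8284, and the target receives 80 − x ≈ 22.1716.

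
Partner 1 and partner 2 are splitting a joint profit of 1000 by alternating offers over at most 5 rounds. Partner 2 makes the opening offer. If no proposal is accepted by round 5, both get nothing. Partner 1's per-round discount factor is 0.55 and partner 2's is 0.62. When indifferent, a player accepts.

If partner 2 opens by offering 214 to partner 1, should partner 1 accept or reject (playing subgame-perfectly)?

Reject

Work out partner 1's continuation value if the offer is rejected.
Round 5 (partner 2 proposes): rejection yields 0 for partner 1; partner 2 offers 0 and keeps 1000.
Round 4 (partner 1 proposes): partner 2 can get 1000 next round, worth 0.62 × 1000 = 620 now; partner 1 offers that and keeps 380.
Round 3 (partner 2 proposes): partner 1 can get 380 next round, worth 0.55 × 380 = 209 now; partner 2 offers that and keeps 791.
Round 2 (partner 1 proposes): partner 2 can get 791 next round, worth 0.62 × 791 = 490.42 now; partner 1 offers that and keeps 509.58.
So by rejecting in round 1, partner 1 gets 509.58 next round, worth 0.55 × 509.58 = 280.269 now.
Offer 214 < 280.269, so partner 1 rejects.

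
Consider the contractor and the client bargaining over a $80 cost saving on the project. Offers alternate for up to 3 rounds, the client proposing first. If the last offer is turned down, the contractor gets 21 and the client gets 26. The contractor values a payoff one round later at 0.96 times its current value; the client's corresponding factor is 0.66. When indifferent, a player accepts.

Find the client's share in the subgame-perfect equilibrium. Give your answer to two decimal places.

Solve by backward induction from round 3.
Round 3 (the client proposes): the contractor gets 21 if talks fail, so the client offers 21 and keeps 59.
Round 2 (the contractor proposes): the client can get 59 next round, worth 0.66 × 59 = 38.94 now. The contractor offers 38.94 and keeps 80 − 38.94 = 41.06.
Round 1 (the client proposes): the contractor can get 41.06 next round, worth 0.96 × 41.06 = 39.4176 now; the client offers that and keeps 40.5824.

40.58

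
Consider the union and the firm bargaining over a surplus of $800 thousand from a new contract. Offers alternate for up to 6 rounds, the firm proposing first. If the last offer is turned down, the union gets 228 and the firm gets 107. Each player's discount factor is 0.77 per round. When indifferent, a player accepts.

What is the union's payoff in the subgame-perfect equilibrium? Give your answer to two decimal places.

By backward induction:
Round 6 (the union proposes): the firm gets 107 if talks fail, so the union offers 107 and keeps 693.
Round 5 (the firm proposes): the union can get 693 next round, worth 0.77 × 693 = 533.61 now, so the firm offers 533.61, keeping 266.39.
Round 4 (the union proposes): the firm can get 266.39 next round, worth 0.77 × 266.39 = 205.1203 now; the union offers that and keeps 594.8797.
Round 3 (the firm proposes): the union can get 594.8797 next round, worth 0.77 × 594.8797 = 458.057369 now; the firm offers that and keeps 341.942631.
Round 2 (the union proposes): the firm can get 341.942631 next round, worth 0.77 × 341.942631 = 263.29582587 now, so the union offers 263.29582587, keeping 536.70417413.
Round 1 (the firm proposes): the union can get 536.70417413 next round, worth 0.77 × 536.70417413 = 413.2622140801 now; the firm offers that and keeps 386.7377859199.

413.26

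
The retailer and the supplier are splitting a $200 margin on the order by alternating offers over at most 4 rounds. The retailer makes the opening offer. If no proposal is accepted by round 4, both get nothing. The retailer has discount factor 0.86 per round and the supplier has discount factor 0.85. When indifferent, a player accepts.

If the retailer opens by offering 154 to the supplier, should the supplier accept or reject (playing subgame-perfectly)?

Round 4 (the supplier proposes): rejection yields 0 for the retailer; the supplier offers 0 and keeps 200.
Round 3 (the retailer proposes): the supplier can get 200 next round, worth 0.85 × 200 = 170 now; the retailer offers that and keeps 30.
Round 2 (the supplier proposes): the retailer can get 30 next round, worth 0.86 × 30 = 25.8 now, so the supplier offers 25.8, keeping 174.2.
So by rejecting in round 1, the supplier gets 174.2 next round, worth 0.85 × 174.2 = 148.07 now.
Offer 154 ≥ 148.07, so the supplier accepts.

Accept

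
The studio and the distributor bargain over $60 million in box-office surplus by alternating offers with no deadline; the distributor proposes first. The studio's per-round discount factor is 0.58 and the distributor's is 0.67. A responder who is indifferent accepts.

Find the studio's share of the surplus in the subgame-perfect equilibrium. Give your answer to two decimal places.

18.78

Let x be the distributor's share when the distributor proposes and y be the studio's share when the studio proposes.
The studio accepts iff offered ≥ 0.58·y, so x = 60 − 0.58y. Symmetrically y = 60 − 0.67x.
Substituting: x = 60 − 0.58(60 − 0.67x), giving x(1 − 0.67·0.58) = 60(1 − 0.58).
So x = 60 × 0.42 / 0.6114 ≈ 41.2169, and the studio receives 60 − x ≈ 18.7831.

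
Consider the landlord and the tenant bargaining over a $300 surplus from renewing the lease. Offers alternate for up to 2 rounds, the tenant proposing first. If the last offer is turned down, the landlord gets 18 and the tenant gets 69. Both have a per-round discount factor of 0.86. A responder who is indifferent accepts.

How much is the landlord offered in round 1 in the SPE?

Round 2 (the landlord proposes): the tenant gets 69 if talks fail, so the landlord offers 69 and keeps 231.
Round 1 (the tenant proposes): the landlord can get 231 next round, worth 0.86 × 231 = 198.66 now. The tenant offers 198.66 and keeps 300 − 198.66 = 101.34.

198.66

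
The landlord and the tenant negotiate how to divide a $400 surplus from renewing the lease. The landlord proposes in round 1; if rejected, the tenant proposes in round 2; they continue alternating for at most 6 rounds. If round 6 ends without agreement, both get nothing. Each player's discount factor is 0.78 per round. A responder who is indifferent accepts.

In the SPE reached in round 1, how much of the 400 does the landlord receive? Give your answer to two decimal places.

Work backward from the last round.
Round 6 (the tenant proposes): the landlord will accept anything ≥ 0, so the tenant offers 0 and keeps 400.
Round 5 (the landlord proposes): the tenant can get 400 next round, worth 0.78 × 400 = 312 now; the landlord offers that and keeps 88.
Round 4 (the tenant proposes): the landlord can get 88 next round, worth 0.78 × 88 = 68.64 now; the tenant offers that and keeps 331.36.
Round 3 (the landlord proposes): the tenant can get 331.36 next round, worth 0.78 × 331.36 = 258.4608 now. The landlord offers 258.4608 and keeps 400 − 258.4608 = 141.5392.
Round 2 (the tenant proposes): the landlord can get 141.5392 next round, worth 0.78 × 141.5392 = 110.400576 now; the tenant offers that and keeps 289.599424.
Round 1 (the landlord proposes): the tenant can get 289.599424 next round, worth 0.78 × 289.599424 = 225.88755072 now; the landlord offers that and keeps 174.11244928.

174.11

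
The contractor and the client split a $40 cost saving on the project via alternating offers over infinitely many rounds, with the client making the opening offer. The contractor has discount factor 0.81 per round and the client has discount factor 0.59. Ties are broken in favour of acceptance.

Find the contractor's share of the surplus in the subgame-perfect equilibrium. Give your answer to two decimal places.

25.44

Let x be the client's share when the client proposes and y be the contractor's share when the contractor proposes.
The contractor accepts iff offered ≥ 0.81·y, so x = 40 − 0.81y. Symmetrically y = 40 − 0.59x.
Substituting: x = 40 − 0.81(40 − 0.59x), giving x(1 − 0.59·0.81) = 40(1 − 0.81).
So x = 40 × 0.19 / 0.5221 ≈ 14.5566, and the contractor receives 40 − x ≈ 25.4434.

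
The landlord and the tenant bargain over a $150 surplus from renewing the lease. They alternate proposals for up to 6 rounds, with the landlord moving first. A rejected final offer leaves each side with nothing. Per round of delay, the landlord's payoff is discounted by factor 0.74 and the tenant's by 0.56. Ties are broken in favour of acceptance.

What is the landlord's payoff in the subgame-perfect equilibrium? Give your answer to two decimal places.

By backward induction:
Round 6 (the tenant proposes): rejection yields 0 for the landlord; the tenant offers 0 and keeps 150.
Round 5 (the landlord proposes): the tenant can get 150 next round, worth 0.56 × 150 = 84 now, so the landlord offers 84, keeping 66.
Round 4 (the tenant proposes): the landlord can get 66 next round, worth 0.74 × 66 = 48.84 now; the tenant offers that and keeps 101.16.
Round 3 (the landlord proposes): the tenant can get 101.16 next round, worth 0.56 × 101.16 = 56.6496 now; the landlord offers that and keeps 93.3504.
Round 2 (the tenant proposes): the landlord can get 93.3504 next round, worth 0.74 × 93.3504 = 69.079296 now, so the tenant offers 69.079296, keeping 80.920704.
Round 1 (the landlord proposes): the tenant can get 80.920704 next round, worth 0.56 × 80.920704 = 45.31559424 now; the landlord offers that and keeps 104.68440576.

104.68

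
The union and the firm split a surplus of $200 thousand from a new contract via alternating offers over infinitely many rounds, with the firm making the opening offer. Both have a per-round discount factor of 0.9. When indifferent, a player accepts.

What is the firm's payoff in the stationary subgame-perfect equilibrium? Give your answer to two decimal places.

When the firm proposes, the union accepts any offer worth at least 0.9 times what the union would get by proposing next round; and vice versa.
This gives x = 200 − 0.9y and y = 200 − 0.9x, where x and y are each side's share when it proposes.
Hence (1 − 0.9·0.9)x = 200(1 − 0.9), i.e. 0.19·x = 20.
x ≈ 105.2632; the union's share is 200 − x ≈ 94.7368.

105.26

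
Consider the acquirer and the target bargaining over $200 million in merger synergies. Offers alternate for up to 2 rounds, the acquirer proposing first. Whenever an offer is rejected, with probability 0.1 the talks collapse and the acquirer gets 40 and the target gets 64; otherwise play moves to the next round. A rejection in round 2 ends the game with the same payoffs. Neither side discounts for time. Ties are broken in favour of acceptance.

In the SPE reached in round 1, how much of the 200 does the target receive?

Round 2 (the target proposes): the acquirer gets 40 if talks fail, so the target offers 40 and keeps 160.
Round 1 (the acquirer proposes): rejecting gives the target an expected 0.9 × 160 + 0.1 × 64 = 150.4; the acquirer offers that and keeps 49.6.

150.4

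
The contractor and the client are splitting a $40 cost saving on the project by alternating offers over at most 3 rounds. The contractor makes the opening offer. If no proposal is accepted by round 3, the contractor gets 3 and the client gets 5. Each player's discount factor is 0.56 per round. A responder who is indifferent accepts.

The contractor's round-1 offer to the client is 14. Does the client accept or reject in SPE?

Accept

Work out the client's continuation value if the offer is rejected.
Round 3 (the contractor proposes): the client gets 5 if talks fail, so the contractor offers 5 and keeps 35.
Round 2 (the client proposes): the contractor can get 35 next round, worth 0.56 × 35 = 19.6 now. The client offers 19.6 and keeps 40 − 19.6 = 20.4.
So by rejecting in round 1, the client gets 20.4 next round, worth 0.56 × 20.4 = 11.424 now.
Offer 14 ≥ 11.424, so the client accepts.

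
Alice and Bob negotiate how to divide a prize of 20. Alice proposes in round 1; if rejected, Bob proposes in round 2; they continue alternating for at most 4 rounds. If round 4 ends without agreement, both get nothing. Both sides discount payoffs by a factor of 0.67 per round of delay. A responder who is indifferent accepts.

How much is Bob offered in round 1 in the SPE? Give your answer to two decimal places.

Work backward from the last round.
Round 4 (Bob proposes): rejection yields 0 for Alice; Bob offers 0 and keeps 20.
Round 3 (Alice proposes): Bob can get 20 next round, worth 0.67 × 20 = 13.4 now. Alice offers 13.4 and keeps 20 − 13.4 = 6.6.
Round 2 (Bob proposes): Alice can get 6.6 next round, worth 0.67 × 6.6 = 4.422 now, so Bob offers 4.422, keeping 15.578.
Round 1 (Alice proposes): Bob can get 15.578 next round, worth 0.67 × 15.578 = 10.43726 now. Alice offers 10.43726 and keeps 20 − 10.43726 = 9.56274.

10.44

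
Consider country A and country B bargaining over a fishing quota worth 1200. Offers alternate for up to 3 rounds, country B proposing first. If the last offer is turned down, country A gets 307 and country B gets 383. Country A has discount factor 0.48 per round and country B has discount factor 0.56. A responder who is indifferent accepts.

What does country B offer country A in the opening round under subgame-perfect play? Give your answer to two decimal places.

Round 3 (country B proposes): country A gets 307 if talks fail, so country B offers 307 and keeps 893.
Round 2 (country A proposes): country B can get 893 next round, worth 0.56 × 893 = 500.08 now; country A offers that and keeps 699.92.
Round 1 (country B proposes): country A can get 699.92 next round, worth 0.48 × 699.92 = 335.9616 now; country B offers that and keeps 864.0384.

335.96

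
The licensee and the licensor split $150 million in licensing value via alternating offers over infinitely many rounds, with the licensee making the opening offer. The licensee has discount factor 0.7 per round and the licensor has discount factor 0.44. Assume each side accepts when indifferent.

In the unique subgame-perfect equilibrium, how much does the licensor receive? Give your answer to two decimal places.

28.61

In a stationary SPE each proposer offers the other exactly their discounted continuation value.
If the licensee keeps x when proposing and the licensor keeps y when proposing, then x = 150 − 0.44y and y = 150 − 0.7x.
Solving: x = 150(1 − 0.44) / (1 − 0.7·0.44) = 84 / 0.692 ≈ 121.3873.
The licensor gets 150 − 121.3873 ≈ 28.6127.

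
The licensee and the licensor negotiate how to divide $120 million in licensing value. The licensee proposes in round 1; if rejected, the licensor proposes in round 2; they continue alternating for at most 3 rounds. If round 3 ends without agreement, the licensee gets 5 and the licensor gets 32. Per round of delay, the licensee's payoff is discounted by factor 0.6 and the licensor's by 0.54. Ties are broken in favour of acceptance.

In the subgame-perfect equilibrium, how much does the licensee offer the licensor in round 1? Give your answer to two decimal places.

36.29

Work backward from the last round.
Round 3 (the licensee proposes): the licensor gets 32 if talks fail, so the licensee offers 32 and keeps 88.
Round 2 (the licensor proposes): the licensee can get 88 next round, worth 0.6 × 88 = 52.8 now; the licensor offers that and keeps 67.2.
Round 1 (the licensee proposes): the licensor can get 67.2 next round, worth 0.54 × 67.2 = 36.288 now, so the licensee offers 36.288, keeping 83.712.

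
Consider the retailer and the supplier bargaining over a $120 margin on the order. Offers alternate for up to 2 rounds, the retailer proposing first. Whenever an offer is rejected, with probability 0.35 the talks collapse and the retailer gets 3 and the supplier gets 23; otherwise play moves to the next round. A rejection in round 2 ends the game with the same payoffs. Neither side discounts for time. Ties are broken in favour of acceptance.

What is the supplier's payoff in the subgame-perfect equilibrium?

84.1

Round 2 (the supplier proposes): the retailer gets 3 if talks fail, so the supplier offers 3 and keeps 117.
Round 1 (the retailer proposes): rejecting gives the supplier an expected 0.65 × 117 + 0.35 × 23 = 84.1; the retailer offers that and keeps 35.9.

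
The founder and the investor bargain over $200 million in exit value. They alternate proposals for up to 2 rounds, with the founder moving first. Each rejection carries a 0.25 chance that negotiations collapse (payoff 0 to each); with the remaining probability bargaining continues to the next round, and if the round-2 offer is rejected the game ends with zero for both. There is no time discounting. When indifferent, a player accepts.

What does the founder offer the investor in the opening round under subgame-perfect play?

150

By backward induction:
Round 2 (the investor proposes): the founder will accept anything ≥ 0, so the investor offers 0 and keeps 200.
Round 1 (the founder proposes): rejecting gives the investor an expected 0.75 × 200 = 150; the founder offers that and keeps 50.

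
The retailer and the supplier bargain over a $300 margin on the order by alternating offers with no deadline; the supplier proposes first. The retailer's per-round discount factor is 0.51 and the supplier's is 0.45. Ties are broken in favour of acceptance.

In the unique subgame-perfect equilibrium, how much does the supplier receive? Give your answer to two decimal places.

190.79

When the supplier proposes, the retailer accepts any offer worth at least 0.51 times what the retailer would get by proposing next round; and vice versa.
This gives x = 300 − 0.51y and y = 300 − 0.45x, where x and y are each side's share when it proposes.
Hence (1 − 0.51·0.45)x = 300(1 − 0.51), i.e. 0.7705·x = 147.
x ≈ 190.7852; the retailer's share is 300 − x ≈ 109.2148.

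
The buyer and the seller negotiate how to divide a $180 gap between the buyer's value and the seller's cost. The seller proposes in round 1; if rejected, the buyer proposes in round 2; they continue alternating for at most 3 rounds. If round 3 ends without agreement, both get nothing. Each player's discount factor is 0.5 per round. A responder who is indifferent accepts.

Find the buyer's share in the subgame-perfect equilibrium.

Round 3 (the seller proposes): the buyer will accept anything ≥ 0, so the seller offers 0 and keeps 180.
Round 2 (the buyer proposes): the seller can get 180 next round, worth 0.5 × 180 = 90 now. The buyer offers 90 and keeps 180 − 90 = 90.
Round 1 (the seller proposes): the buyer can get 90 next round, worth 0.5 × 90 = 45 now, so the seller offers 45, keeping 135.

45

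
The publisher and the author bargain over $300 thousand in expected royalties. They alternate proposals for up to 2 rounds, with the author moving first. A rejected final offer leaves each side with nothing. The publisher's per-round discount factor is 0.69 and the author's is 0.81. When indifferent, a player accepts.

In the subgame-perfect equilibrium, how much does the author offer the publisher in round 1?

Solve by backward induction from round 2.
Round 2 (the publisher proposes): rejection yields 0 for the author; the publisher offers 0 and keeps 300.
Round 1 (the author proposes): the publisher can get 300 next round, worth 0.69 × 300 = 207 now. The author offers 207 and keeps 300 − 207 = 93.

207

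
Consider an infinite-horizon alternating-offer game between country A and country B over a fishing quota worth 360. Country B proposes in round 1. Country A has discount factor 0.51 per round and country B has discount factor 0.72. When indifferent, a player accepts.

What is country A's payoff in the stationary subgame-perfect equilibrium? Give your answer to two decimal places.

81.24

Let x be country B's share when country B proposes and y be country A's share when country A proposes.
Country A accepts iff offered ≥ 0.51·y, so x = 360 − 0.51y. Symmetrically y = 360 − 0.72x.
Substituting: x = 360 − 0.51(360 − 0.72x), giving x(1 − 0.72·0.51) = 360(1 − 0.51).
So x = 360 × 0.49 / 0.6328 ≈ 278.7611, and country A receives 360 − x ≈ 81.2389.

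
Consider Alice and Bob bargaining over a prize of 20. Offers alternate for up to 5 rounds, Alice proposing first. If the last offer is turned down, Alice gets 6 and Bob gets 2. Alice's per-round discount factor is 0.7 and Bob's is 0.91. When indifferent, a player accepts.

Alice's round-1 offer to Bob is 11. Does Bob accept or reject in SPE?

Round 5 (Alice proposes): Bob gets 2 if talks fail, so Alice offers 2 and keeps 18.
Round 4 (Bob proposes): Alice can get 18 next round, worth 0.7 × 18 = 12.6 now; Bob offers that and keeps 7.4.
Round 3 (Alice proposes): Bob can get 7.4 next round, worth 0.91 × 7.4 = 6.734 now. Alice offers 6.734 and keeps 20 − 6.734 = 13.266.
Round 2 (Bob proposes): Alice can get 13.266 next round, worth 0.7 × 13.266 = 9.2862 now. Bob offers 9.2862 and keeps 20 − 9.2862 = 10.7138.
So by rejecting in round 1, Bob gets 10.7138 next round, worth 0.91 × 10.7138 = 9.749558 now.
Offer 11 ≥ 9.749558, so Bob accepts.

Accept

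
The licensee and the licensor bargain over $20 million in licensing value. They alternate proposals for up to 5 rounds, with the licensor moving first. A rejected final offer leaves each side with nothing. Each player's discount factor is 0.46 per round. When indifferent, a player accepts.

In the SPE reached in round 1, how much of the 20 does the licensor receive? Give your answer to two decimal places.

Round 5 (the licensor proposes): the licensee will accept anything ≥ 0, so the licensor offers 0 and keeps 20.
Round 4 (the licensee proposes): the licensor can get 20 next round, worth 0.46 × 20 = 9.2 now; the licensee offers that and keeps 10.8.
Round 3 (the licensor proposes): the licensee can get 10.8 next round, worth 0.46 × 10.8 = 4.968 now. The licensor offers 4.968 and keeps 20 − 4.968 = 15.032.
Round 2 (the licensee proposes): the licensor can get 15.032 next round, worth 0.46 × 15.032 = 6.91472 now, so the licensee offers 6.91472, keeping 13.08528.
Round 1 (the licensor proposes): the licensee can get 13.08528 next round, worth 0.46 × 13.08528 = 6.0192288 now; the licensor offers that and keeps 13.9807712.

13.98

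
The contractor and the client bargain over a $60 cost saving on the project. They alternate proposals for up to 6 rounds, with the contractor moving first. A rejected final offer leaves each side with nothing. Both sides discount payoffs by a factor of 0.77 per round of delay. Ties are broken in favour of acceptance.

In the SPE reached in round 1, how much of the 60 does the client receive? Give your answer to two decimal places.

By backward induction:
Round 6 (the client proposes): the contractor will accept anything ≥ 0, so the client offers 0 and keeps 60.
Round 5 (the contractor proposes): the client can get 60 next round, worth 0.77 × 60 = 46.2 now, so the contractor offers 46.2, keeping 13.8.
Round 4 (the client proposes): the contractor can get 13.8 next round, worth 0.77 × 13.8 = 10.626 now, so the client offers 10.626, keeping 49.374.
Round 3 (the contractor proposes): the client can get 49.374 next round, worth 0.77 × 49.374 = 38.01798 now, so the contractor offers 38.01798, keeping 21.98202.
Round 2 (the client proposes): the contractor can get 21.98202 next round, worth 0.77 × 21.98202 = 16.9261554 now, so the client offers 16.9261554, keeping 43.0738446.
Round 1 (the contractor proposes): the client can get 43.0738446 next round, worth 0.77 × 43.0738446 = 33.166860342 now. The contractor offers 33.166860342 and keeps 60 − 33.166860342 = 26.833139658.

33.17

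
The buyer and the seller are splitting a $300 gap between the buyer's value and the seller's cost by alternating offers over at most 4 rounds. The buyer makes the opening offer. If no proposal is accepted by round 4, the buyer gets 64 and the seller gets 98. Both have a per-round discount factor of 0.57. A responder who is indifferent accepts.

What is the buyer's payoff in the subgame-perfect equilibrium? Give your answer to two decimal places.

182.76

By backward induction:
Round 4 (the seller proposes): the buyer gets 64 if talks fail, so the seller offers 64 and keeps 236.
Round 3 (the buyer proposes): the seller can get 236 next round, worth 0.57 × 236 = 134.52 now, so the buyer offers 134.52, keeping 165.48.
Round 2 (the seller proposes): the buyer can get 165.48 next round, worth 0.57 × 165.48 = 94.3236 now, so the seller offers 94.3236, keeping 205.6764.
Round 1 (the buyer proposes): the seller can get 205.6764 next round, worth 0.57 × 205.6764 = 117.235548 now; the buyer offers that and keeps 182.764452.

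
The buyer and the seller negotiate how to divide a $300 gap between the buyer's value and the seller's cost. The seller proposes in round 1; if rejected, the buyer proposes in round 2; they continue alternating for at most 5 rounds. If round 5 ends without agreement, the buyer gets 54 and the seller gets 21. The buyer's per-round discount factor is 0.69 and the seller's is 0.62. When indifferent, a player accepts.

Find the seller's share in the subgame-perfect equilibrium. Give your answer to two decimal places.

Round 5 (the seller proposes): the buyer gets 54 if talks fail, so the seller offers 54 and keeps 246.
Round 4 (the buyer proposes): the seller can get 246 next round, worth 0.62 × 246 = 152.52 now, so the buyer offers 152.52, keeping 147.48.
Round 3 (the seller proposes): the buyer can get 147.48 next round, worth 0.69 × 147.48 = 101.7612 now. The seller offers 101.7612 and keeps 300 − 101.7612 = 198.2388.
Round 2 (the buyer proposes): the seller can get 198.2388 next round, worth 0.62 × 198.2388 = 122.908056 now. The buyer offers 122.908056 and keeps 300 − 122.908056 = 177.091944.
Round 1 (the seller proposes): the buyer can get 177.091944 next round, worth 0.69 × 177.091944 = 122.19344136 now, so the seller offers 122.19344136, keeping 177.80655864.

177.81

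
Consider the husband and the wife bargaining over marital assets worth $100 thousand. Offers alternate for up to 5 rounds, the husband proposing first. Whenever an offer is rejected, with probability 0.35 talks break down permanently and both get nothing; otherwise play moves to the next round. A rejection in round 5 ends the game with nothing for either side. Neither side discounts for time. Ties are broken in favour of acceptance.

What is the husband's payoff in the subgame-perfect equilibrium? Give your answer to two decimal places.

By backward induction:
Round 5 (the husband proposes): the wife will accept anything ≥ 0, so the husband offers 0 and keeps 100.
Round 4 (the wife proposes): rejecting gives the husband an expected 0.65 × 100 = 65. The wife offers 65 and keeps 100 − 65 = 35.
Round 3 (the husband proposes): rejecting gives the wife an expected 0.65 × 35 = 22.75; the husband offers that and keeps 77.25.
Round 2 (the wife proposes): rejecting gives the husband an expected 0.65 × 77.25 = 50.2125; the wife offers that and keeps 49.7875.
Round 1 (the husband proposes): rejecting gives the wife an expected 0.65 × 49.7875 = 32.361875. The husband offers 32.361875 and keeps 100 − 32.361875 = 67.638125.

67.64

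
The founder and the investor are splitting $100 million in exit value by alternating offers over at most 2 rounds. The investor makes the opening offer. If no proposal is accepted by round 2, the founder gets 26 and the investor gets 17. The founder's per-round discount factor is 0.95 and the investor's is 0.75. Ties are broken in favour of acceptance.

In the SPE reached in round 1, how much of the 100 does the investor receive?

21.15

Round 2 (the founder proposes): the investor gets 17 if talks fail, so the founder offers 17 and keeps 83.
Round 1 (the investor proposes): the founder can get 83 next round, worth 0.95 × 83 = 78.85 now, so the investor offers 78.85, keeping 21.15.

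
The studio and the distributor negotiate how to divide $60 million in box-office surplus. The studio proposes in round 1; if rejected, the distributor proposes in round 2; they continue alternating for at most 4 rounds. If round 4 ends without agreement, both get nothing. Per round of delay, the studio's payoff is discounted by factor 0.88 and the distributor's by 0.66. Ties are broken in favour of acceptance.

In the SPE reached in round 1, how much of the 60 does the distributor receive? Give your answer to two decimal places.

27.75

By backward induction:
Round 4 (the distributor proposes): the studio will accept anything ≥ 0, so the distributor offers 0 and keeps 60.
Round 3 (the studio proposes): the distributor can get 60 next round, worth 0.66 × 60 = 39.6 now, so the studio offers 39.6, keeping 20.4.
Round 2 (the distributor proposes): the studio can get 20.4 next round, worth 0.88 × 20.4 = 17.952 now. The distributor offers 17.952 and keeps 60 − 17.952 = 42.048.
Round 1 (the studio proposes): the distributor can get 42.048 next round, worth 0.66 × 42.048 = 27.75168 now; the studio offers that and keeps 32.24832.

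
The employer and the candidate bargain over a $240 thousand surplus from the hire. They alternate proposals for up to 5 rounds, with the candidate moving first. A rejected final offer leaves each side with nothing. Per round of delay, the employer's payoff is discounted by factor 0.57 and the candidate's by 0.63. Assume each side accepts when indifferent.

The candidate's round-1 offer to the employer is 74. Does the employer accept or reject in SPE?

Accept

Round 5 (the candidate proposes): rejection yields 0 for the employer; the candidate offers 0 and keeps 240.
Round 4 (the employer proposes): the candidate can get 240 next round, worth 0.63 × 240 = 151.2 now; the employer offers that and keeps 88.8.
Round 3 (the candidate proposes): the employer can get 88.8 next round, worth 0.57 × 88.8 = 50.616 now, so the candidate offers 50.616, keeping 189.384.
Round 2 (the employer proposes): the candidate can get 189.384 next round, worth 0.63 × 189.384 = 119.31192 now. The employer offers 119.31192 and keeps 240 − 119.31192 = 120.68808.
So by rejecting in round 1, the employer gets 120.68808 next round, worth 0.57 × 120.68808 = 68.7922056 now.
Offer 74 ≥ 68.7922056, so the employer accepts.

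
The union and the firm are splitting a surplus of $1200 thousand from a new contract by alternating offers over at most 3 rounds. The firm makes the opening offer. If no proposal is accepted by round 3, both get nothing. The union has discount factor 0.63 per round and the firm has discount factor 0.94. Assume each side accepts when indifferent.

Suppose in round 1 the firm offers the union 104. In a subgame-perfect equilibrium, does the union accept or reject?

Round 3 (the firm proposes): rejection yields 0 for the union; the firm offers 0 and keeps 1200.
Round 2 (the union proposes): the firm can get 1200 next round, worth 0.94 × 1200 = 1128 now, so the union offers 1128, keeping 72.
So by rejecting in round 1, the union gets 72 next round, worth 0.63 × 72 = 45.36 now.
Offer 104 ≥ 45.36, so the union accepts.

Accept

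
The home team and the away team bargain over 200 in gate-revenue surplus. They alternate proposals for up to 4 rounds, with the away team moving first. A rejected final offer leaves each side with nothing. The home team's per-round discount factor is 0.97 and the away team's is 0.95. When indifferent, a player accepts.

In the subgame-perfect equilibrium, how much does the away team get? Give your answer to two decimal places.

11.53

Round 4 (the home team proposes): rejection yields 0 for the away team; the home team offers 0 and keeps 200.
Round 3 (the away team proposes): the home team can get 200 next round, worth 0.97 × 200 = 194 now; the away team offers that and keeps 6.
Round 2 (the home team proposes): the away team can get 6 next round, worth 0.95 × 6 = 5.7 now. The home team offers 5.7 and keeps 200 − 5.7 = 194.3.
Round 1 (the away team proposes): the home team can get 194.3 next round, worth 0.97 × 194.3 = 188.471 now, so the away team offers 188.471, keeping 11.529.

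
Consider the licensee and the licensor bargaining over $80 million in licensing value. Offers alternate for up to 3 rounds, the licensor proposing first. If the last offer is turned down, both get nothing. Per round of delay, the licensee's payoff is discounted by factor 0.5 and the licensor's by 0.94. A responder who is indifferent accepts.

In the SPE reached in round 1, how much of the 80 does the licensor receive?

Work backward from the last round.
Round 3 (the licensor proposes): the licensee will accept anything ≥ 0, so the licensor offers 0 and keeps 80.
Round 2 (the licensee proposes): the licensor can get 80 next round, worth 0.94 × 80 = 75.2 now. The licensee offers 75.2 and keeps 80 − 75.2 = 4.8.
Round 1 (the licensor proposes): the licensee can get 4.8 next round, worth 0.5 × 4.8 = 2.4 now, so the licensor offers 2.4, keeping 77.6.

77.6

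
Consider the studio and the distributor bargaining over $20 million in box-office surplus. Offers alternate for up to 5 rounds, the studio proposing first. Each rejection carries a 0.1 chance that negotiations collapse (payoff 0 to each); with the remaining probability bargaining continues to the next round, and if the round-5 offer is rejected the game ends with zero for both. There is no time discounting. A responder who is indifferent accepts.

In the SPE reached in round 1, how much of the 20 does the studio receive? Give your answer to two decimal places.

16.74

Round 5 (the studio proposes): the distributor will accept anything ≥ 0, so the studio offers 0 and keeps 20.
Round 4 (the distributor proposes): rejecting gives the studio an expected 0.9 × 20 = 18. The distributor offers 18 and keeps 20 − 18 = 2.
Round 3 (the studio proposes): rejecting gives the distributor an expected 0.9 × 2 = 1.8. The studio offers 1.8 and keeps 20 − 1.8 = 18.2.
Round 2 (the distributor proposes): rejecting gives the studio an expected 0.9 × 18.2 = 16.38; the distributor offers that and keeps 3.62.
Round 1 (the studio proposes): rejecting gives the distributor an expected 0.9 × 3.62 = 3.258; the studio offers that and keeps 16.742.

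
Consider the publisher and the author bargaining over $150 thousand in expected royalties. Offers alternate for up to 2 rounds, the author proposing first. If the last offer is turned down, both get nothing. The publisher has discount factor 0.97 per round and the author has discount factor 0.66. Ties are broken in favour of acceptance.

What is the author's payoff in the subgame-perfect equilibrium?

Work backward from the last round.
Round 2 (the publisher proposes): rejection yields 0 for the author; the publisher offers 0 and keeps 150.
Round 1 (the author proposes): the publisher can get 150 next round, worth 0.97 × 150 = 145.5 now; the author offers that and keeps 4.5.

4.5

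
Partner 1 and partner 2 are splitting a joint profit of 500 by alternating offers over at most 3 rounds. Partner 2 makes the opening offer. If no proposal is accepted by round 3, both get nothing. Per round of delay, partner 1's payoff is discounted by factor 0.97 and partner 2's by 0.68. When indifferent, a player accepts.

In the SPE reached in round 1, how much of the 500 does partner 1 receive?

Round 3 (partner 2 proposes): partner 1 will accept anything ≥ 0, so partner 2 offers 0 and keeps 500.
Round 2 (partner 1 proposes): partner 2 can get 500 next round, worth 0.68 × 500 = 340 now. Partner 1 offers 340 and keeps 500 − 340 = 160.
Round 1 (partner 2 proposes): partner 1 can get 160 next round, worth 0.97 × 160 = 155.2 now, so partner 2 offers 155.2, keeping 344.8.

155.2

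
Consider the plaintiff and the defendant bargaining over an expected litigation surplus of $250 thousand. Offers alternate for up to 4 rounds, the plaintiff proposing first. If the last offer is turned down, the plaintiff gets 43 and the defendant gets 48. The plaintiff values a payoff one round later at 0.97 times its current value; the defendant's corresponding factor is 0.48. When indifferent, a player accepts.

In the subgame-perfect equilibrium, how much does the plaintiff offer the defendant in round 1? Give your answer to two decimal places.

49.86

Round 4 (the defendant proposes): the plaintiff gets 43 if talks fail, so the defendant offers 43 and keeps 207.
Round 3 (the plaintiff proposes): the defendant can get 207 next round, worth 0.48 × 207 = 99.36 now; the plaintiff offers that and keeps 150.64.
Round 2 (the defendant proposes): the plaintiff can get 150.64 next round, worth 0.97 × 150.64 = 146.1208 now. The defendant offers 146.1208 and keeps 250 − 146.1208 = 103.8792.
Round 1 (the plaintiff proposes): the defendant can get 103.8792 next round, worth 0.48 × 103.8792 = 49.862016 now; the plaintiff offers that and keeps 200.137984.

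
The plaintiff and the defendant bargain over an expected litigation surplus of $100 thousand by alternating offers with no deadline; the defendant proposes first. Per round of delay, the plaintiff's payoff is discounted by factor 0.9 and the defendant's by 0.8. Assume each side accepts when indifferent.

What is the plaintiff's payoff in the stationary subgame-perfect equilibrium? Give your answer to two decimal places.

When the defendant proposes, the plaintiff accepts any offer worth at least 0.9 times what the plaintiff would get by proposing next round; and vice versa.
This gives x = 100 − 0.9y and y = 100 − 0.8x, where x and y are each side's share when it proposes.
Hence (1 − 0.9·0.8)x = 100(1 − 0.9), i.e. 0.28·x = 10.
x ≈ 35.7143; the plaintiff's share is 100 − x ≈ 64.2857.

64.29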